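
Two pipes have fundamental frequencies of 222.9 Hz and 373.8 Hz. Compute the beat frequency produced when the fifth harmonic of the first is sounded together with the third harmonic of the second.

6.9 Hz

Fifth harmonic of the first: 5·222.9 = 1114.5 Hz.
Third harmonic of the second: 3·373.8 = 1121.4 Hz.
f_beat = |1114.5 − 1121.4| = 6.9 Hz.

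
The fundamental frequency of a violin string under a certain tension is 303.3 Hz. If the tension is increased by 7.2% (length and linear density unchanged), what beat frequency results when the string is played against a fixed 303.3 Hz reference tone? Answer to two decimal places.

For a string, f ∝ √T, so the new frequency is 303.3·√1.072 = 314.0290 Hz.
f_beat = |314.0290 − 303.3| = 10.73 Hz.

10.73 Hz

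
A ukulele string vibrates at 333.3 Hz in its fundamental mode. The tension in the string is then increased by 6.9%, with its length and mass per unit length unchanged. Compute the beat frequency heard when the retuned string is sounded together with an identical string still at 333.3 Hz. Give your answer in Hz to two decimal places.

For a string, f ∝ √T, so the new frequency is 333.3·√1.069 = 344.6071 Hz.
f_beat = |344.6071 − 333.3| = 11.31 Hz.

11.31 Hz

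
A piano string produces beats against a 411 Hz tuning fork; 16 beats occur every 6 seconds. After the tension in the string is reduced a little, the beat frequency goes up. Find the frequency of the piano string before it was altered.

408.3333 Hz

Beat frequency = 16/6 = 2.6667 Hz.
|f − 411| = 2.6667, so the piano string was at either 408.3333 Hz or 413.6667 Hz.
Lower tension means lower frequency; the adjustment lowers the piano string's frequency.
The beat rate rose, so the adjustment moved the piano string further from 411 Hz — it was already below the reference.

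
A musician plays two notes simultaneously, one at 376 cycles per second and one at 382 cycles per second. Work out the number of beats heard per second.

The beat frequency equals the magnitude of the frequency difference.
|376 − 382| = 6 Hz.

6 Hz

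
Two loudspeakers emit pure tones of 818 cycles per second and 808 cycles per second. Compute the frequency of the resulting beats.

10 Hz

Beats arise from superposition of two nearby frequencies; the beat rate is |f₁ − f₂|.
|818 − 808| = 10 Hz.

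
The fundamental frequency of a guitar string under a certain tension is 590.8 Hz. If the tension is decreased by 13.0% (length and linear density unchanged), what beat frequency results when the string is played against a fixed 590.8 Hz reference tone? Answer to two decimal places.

For a string, f ∝ √T, so the new frequency is 590.8·√0.870 = 551.0616 Hz.
f_beat = |551.0616 − 590.8| = 39.74 Hz.

39.74 Hz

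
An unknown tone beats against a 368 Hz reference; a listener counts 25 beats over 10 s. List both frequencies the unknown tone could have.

365.5 Hz or 370.5 Hz

Beat frequency = 25/10 = 2.5 Hz.
|f − 368| = 2.5, so f = 368 ± 2.5.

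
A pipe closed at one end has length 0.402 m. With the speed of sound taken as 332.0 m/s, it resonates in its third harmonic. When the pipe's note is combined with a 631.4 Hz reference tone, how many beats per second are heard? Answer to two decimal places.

12.00 Hz

Closed pipe (odd harmonics): f_n = n·v/(4L) = 3·332.0/(4·0.402) = 619.4030 Hz.
f_beat = |619.4030 − 631.4| = 12.00 Hz.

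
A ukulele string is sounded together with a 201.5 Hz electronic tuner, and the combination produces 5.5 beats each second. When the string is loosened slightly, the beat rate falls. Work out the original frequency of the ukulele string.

207 Hz

|f − 201.5| = 5.5, so the ukulele string was at either 196 Hz or 207 Hz.
Reducing tension lowers a string's frequency; the adjustment lowers the ukulele string's frequency.
The beat rate fell, so the adjustment moved the ukulele string toward 201.5 Hz — it must have started above the reference.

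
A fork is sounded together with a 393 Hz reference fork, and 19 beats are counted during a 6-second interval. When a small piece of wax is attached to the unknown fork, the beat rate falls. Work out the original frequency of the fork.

Beat frequency = 19/6 = 3.1667 Hz.
|f − 393| = 3.1667, so the fork was at either 389.8333 Hz or 396.1667 Hz.
Loading a fork with wax lowers its frequency; the adjustment lowers the fork's frequency.
The beat rate fell, so the adjustment moved the fork toward 393 Hz — it must have started above the reference.

396.1667 Hz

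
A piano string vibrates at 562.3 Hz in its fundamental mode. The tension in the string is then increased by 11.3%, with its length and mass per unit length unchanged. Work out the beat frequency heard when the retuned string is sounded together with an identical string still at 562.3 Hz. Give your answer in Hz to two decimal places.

For a string, f ∝ √T, so the new frequency is 562.3·√1.113 = 593.2198 Hz.
f_beat = |593.2198 − 562.3| = 30.92 Hz.

30.92 Hz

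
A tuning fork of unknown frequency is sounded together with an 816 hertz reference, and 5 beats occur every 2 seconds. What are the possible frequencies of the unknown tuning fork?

813.5 Hz or 818.5 Hz

Beat frequency = 5/2 = 2.5 Hz.
|f − 816| = 2.5, so f = 816 ± 2.5.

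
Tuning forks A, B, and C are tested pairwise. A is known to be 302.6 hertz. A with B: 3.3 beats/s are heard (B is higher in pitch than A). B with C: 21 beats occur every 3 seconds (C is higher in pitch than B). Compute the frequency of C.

B is above A, so f_B = 302.6 + 3.3 = 305.9 Hz.
B–C: Beat frequency = 21/3 = 7 Hz.
C is above B, so f_C = 305.9 + 7 = 312.9 Hz.

312.9 Hz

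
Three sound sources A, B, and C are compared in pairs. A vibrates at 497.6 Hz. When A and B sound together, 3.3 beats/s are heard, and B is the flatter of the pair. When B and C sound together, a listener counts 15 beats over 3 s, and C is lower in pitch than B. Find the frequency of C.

489.3 Hz

B is below A, so f_B = 497.6 − 3.3 = 494.3 Hz.
B–C: Beat frequency = 15/3 = 5 Hz.
C is below B, so f_C = 494.3 − 5 = 489.3 Hz.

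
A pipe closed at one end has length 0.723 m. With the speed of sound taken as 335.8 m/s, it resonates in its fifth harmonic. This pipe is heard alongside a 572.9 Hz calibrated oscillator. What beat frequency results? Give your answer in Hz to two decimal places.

7.67 Hz

Closed pipe (odd harmonics): f_n = n·v/(4L) = 5·335.8/(4·0.723) = 580.5671 Hz.
f_beat = |580.5671 − 572.9| = 7.67 Hz.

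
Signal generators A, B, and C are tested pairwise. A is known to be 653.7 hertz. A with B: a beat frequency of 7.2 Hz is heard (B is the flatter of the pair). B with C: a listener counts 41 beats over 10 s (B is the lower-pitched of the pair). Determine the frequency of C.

650.6 Hz

B is below A, so f_B = 653.7 − 7.2 = 646.5 Hz.
B–C: Beat frequency = 41/10 = 4.1 Hz.
C is above B, so f_C = 646.5 + 4.1 = 650.6 Hz.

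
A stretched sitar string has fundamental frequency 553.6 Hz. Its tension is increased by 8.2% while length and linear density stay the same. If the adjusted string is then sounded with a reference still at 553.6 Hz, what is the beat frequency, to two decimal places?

22.25 Hz

For a string, f ∝ √T, so the new frequency is 553.6·√1.082 = 575.8505 Hz.
f_beat = |575.8505 − 553.6| = 22.25 Hz.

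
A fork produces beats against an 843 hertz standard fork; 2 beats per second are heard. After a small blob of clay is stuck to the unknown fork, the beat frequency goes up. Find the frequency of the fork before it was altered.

|f − 843| = 2, so the fork was at either 841 Hz or 845 Hz.
Adding mass to a fork lowers its frequency; the adjustment lowers the fork's frequency.
The beat rate rose, so the adjustment moved the fork further from 843 Hz — it was already below the reference.

841 Hz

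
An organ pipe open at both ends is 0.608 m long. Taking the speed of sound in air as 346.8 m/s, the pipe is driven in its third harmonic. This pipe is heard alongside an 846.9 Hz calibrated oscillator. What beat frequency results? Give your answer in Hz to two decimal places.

Open pipe: f_n = n·v/(2L) = 3·346.8/(2·0.608) = 855.5921 Hz.
f_beat = |855.5921 − 846.9| = 8.69 Hz.

8.69 Hz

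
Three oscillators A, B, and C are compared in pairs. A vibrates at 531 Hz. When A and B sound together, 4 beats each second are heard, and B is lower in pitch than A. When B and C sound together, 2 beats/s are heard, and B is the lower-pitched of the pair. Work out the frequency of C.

529 Hz

B is below A, so f_B = 531 − 4 = 527 Hz.
C is above B, so f_C = 527 + 2 = 529 Hz.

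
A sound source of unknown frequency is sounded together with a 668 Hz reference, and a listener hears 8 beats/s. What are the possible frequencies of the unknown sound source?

|f − 668| = 8, so f = 668 ± 8.

660 Hz or 676 Hz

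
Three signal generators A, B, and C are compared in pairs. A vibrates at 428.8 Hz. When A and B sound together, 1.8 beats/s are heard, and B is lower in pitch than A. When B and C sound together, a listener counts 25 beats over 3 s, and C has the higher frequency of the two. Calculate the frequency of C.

B is below A, so f_B = 428.8 − 1.8 = 427 Hz.
B–C: Beat frequency = 25/3 = 8.3333 Hz.
C is above B, so f_C = 427 + 8.3333 = 435.3333 Hz.

435.3333 Hz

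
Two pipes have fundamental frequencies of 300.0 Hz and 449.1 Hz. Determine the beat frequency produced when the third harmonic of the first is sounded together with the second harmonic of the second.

Third harmonic of the first: 3·300.0 = 900.0 Hz.
Second harmonic of the second: 2·449.1 = 898.2 Hz.
f_beat = |900.0 − 898.2| = 1.8 Hz.

1.8 Hz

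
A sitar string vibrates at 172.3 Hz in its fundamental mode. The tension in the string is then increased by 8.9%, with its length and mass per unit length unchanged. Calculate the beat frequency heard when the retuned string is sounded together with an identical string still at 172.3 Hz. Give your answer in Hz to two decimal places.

For a string, f ∝ √T, so the new frequency is 172.3·√1.089 = 179.8039 Hz.
f_beat = |179.8039 − 172.3| = 7.50 Hz.

7.50 Hz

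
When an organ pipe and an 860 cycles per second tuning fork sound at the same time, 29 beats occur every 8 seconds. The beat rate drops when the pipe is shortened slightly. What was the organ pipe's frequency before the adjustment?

856.375 Hz

Beat frequency = 29/8 = 3.625 Hz.
|f − 860| = 3.625, so the organ pipe was at either 856.375 Hz or 863.625 Hz.
A shorter pipe has a higher fundamental; the adjustment raises the organ pipe's frequency.
The beat rate fell, so the adjustment moved the organ pipe toward 860 Hz — it must have started below the reference.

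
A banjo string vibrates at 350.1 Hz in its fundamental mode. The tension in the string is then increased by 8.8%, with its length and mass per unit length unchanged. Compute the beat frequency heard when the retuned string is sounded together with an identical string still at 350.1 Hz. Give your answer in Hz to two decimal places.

15.08 Hz

For a string, f ∝ √T, so the new frequency is 350.1·√1.088 = 365.1796 Hz.
f_beat = |365.1796 − 350.1| = 15.08 Hz.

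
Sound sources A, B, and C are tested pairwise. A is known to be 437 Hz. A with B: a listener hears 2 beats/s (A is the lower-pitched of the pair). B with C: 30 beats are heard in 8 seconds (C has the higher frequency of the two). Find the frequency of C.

B is above A, so f_B = 437 + 2 = 439 Hz.
B–C: Beat frequency = 30/8 = 3.75 Hz.
C is above B, so f_C = 439 + 3.75 = 442.75 Hz.

442.75 Hz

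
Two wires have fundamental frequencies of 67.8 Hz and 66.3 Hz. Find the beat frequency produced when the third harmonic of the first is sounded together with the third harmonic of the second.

Third harmonic of the first: 3·67.8 = 203.4 Hz.
Third harmonic of the second: 3·66.3 = 198.9 Hz.
f_beat = |203.4 − 198.9| = 4.5 Hz.

4.5 Hz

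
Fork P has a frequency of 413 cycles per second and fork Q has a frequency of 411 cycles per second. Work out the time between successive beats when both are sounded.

f_beat = |413 − 411| = 2 Hz.
Beat period T = 1 / f_beat = 1 / 2 s.

0.500 s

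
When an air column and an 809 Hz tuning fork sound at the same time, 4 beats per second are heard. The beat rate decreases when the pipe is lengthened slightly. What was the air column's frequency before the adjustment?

813 Hz

|f − 809| = 4, so the air column was at either 805 Hz or 813 Hz.
A longer pipe has a lower fundamental; the adjustment lowers the air column's frequency.
The beat rate fell, so the adjustment moved the air column toward 809 Hz — it must have started above the reference.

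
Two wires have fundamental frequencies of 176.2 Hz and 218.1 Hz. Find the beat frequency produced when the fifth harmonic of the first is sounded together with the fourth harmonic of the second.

Fifth harmonic of the first: 5·176.2 = 881.0 Hz.
Fourth harmonic of the second: 4·218.1 = 872.4 Hz.
f_beat = |881.0 − 872.4| = 8.6 Hz.

8.6 Hz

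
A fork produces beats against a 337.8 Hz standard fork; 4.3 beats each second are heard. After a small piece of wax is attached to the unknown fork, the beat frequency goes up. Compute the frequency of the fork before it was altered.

|f − 337.8| = 4.3, so the fork was at either 333.5 Hz or 342.1 Hz.
Loading a fork with wax lowers its frequency; the adjustment lowers the fork's frequency.
The beat rate rose, so the adjustment moved the fork further from 337.8 Hz — it was already below the reference.

333.5 Hz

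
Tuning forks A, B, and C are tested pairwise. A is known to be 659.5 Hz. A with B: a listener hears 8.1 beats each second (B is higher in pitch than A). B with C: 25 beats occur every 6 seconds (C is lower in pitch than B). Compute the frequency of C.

663.4333 Hz

B is above A, so f_B = 659.5 + 8.1 = 667.6 Hz.
B–C: Beat frequency = 25/6 = 4.1667 Hz.
C is below B, so f_C = 667.6 − 4.1667 = 663.4333 Hz.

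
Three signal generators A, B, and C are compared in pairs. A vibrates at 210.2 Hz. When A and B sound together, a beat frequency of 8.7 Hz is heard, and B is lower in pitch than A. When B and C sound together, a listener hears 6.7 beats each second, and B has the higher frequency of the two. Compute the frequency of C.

B is below A, so f_B = 210.2 − 8.7 = 201.5 Hz.
C is below B, so f_C = 201.5 − 6.7 = 194.8 Hz.

194.8 Hz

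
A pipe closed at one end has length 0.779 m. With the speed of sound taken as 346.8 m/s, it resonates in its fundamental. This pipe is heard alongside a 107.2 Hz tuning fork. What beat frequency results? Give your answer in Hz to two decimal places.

Closed pipe (odd harmonics): f_n = n·v/(4L) = 1·346.8/(4·0.779) = 111.2965 Hz.
f_beat = |111.2965 − 107.2| = 4.10 Hz.

4.10 Hz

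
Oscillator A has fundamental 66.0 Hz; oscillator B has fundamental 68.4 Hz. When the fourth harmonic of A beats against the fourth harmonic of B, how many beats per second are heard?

9.6 Hz

Fourth harmonic of the first: 4·66.0 = 264.0 Hz.
Fourth harmonic of the second: 4·68.4 = 273.6 Hz.
f_beat = |264.0 − 273.6| = 9.6 Hz.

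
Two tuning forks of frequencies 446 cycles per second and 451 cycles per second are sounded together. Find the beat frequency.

f_beat = |f₁ − f₂|.
|446 − 451| = 5 Hz.

5 Hz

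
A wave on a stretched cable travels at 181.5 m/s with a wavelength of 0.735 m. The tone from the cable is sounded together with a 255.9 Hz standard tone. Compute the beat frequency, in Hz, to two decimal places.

8.96 Hz

Source frequency f = v/λ = 181.5/0.735 = 246.9388 Hz.
f_beat = |246.9388 − 255.9| = 8.96 Hz.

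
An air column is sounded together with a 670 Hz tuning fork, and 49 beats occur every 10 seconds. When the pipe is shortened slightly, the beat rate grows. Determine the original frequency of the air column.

674.9 Hz

Beat frequency = 49/10 = 4.9 Hz.
|f − 670| = 4.9, so the air column was at either 665.1 Hz or 674.9 Hz.
A shorter pipe has a higher fundamental; the adjustment raises the air column's frequency.
The beat rate rose, so the adjustment moved the air column further from 670 Hz — it was already above the reference.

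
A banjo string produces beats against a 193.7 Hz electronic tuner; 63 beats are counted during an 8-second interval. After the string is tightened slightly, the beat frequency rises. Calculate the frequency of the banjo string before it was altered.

Beat frequency = 63/8 = 7.875 Hz.
|f − 193.7| = 7.875, so the banjo string was at either 185.825 Hz or 201.575 Hz.
Increasing tension raises a string's frequency; the adjustment raises the banjo string's frequency.
The beat rate rose, so the adjustment moved the banjo string further from 193.7 Hz — it was already above the reference.

201.575 Hz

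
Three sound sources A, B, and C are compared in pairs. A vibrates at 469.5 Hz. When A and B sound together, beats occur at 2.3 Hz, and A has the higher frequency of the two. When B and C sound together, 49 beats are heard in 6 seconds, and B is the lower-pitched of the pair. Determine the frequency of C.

B is below A, so f_B = 469.5 − 2.3 = 467.2 Hz.
B–C: Beat frequency = 49/6 = 8.1667 Hz.
C is above B, so f_C = 467.2 + 8.1667 = 475.3667 Hz.

475.3667 Hz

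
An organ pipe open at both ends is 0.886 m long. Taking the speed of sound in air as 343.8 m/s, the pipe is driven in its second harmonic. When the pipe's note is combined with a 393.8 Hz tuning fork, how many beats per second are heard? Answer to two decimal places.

Open pipe: f_n = n·v/(2L) = 2·343.8/(2·0.886) = 388.0361 Hz.
f_beat = |388.0361 − 393.8| = 5.76 Hz.

5.76 Hz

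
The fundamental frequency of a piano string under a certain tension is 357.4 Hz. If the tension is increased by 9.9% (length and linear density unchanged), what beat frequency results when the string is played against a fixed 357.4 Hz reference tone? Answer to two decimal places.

17.27 Hz

For a string, f ∝ √T, so the new frequency is 357.4·√1.099 = 374.6739 Hz.
f_beat = |374.6739 − 357.4| = 17.27 Hz.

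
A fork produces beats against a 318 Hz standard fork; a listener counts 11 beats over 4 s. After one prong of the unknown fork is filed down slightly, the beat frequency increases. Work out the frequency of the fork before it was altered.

320.75 Hz

Beat frequency = 11/4 = 2.75 Hz.
|f − 318| = 2.75, so the fork was at either 315.25 Hz or 320.75 Hz.
Filing a prong removes mass and raises the fork's frequency; the adjustment raises the fork's frequency.
The beat rate rose, so the adjustment moved the fork further from 318 Hz — it was already above the reference.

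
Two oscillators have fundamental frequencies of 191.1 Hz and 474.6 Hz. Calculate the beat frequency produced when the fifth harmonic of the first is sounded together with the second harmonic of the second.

6.3 Hz

Fifth harmonic of the first: 5·191.1 = 955.5 Hz.
Second harmonic of the second: 2·474.6 = 949.2 Hz.
f_beat = |955.5 − 949.2| = 6.3 Hz.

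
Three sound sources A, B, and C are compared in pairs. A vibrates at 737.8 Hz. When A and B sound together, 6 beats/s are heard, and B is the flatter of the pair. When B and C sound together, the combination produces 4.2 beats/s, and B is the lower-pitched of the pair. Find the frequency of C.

B is below A, so f_B = 737.8 − 6 = 731.8 Hz.
C is above B, so f_C = 731.8 + 4.2 = 736 Hz.

736 Hz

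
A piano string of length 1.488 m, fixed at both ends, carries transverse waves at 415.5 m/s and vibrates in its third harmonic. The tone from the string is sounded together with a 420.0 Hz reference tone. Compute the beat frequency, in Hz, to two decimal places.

1.15 Hz

For a string fixed at both ends, f_n = n·v/(2L) = 3·415.5/(2·1.488) = 418.8508 Hz.
f_beat = |418.8508 − 420.0| = 1.15 Hz.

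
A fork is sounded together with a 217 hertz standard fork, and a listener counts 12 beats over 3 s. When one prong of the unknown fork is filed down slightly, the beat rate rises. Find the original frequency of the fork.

221 Hz

Beat frequency = 12/3 = 4 Hz.
|f − 217| = 4, so the fork was at either 213 Hz or 221 Hz.
Filing a prong removes mass and raises the fork's frequency; the adjustment raises the fork's frequency.
The beat rate rose, so the adjustment moved the fork further from 217 Hz — it was already above the reference.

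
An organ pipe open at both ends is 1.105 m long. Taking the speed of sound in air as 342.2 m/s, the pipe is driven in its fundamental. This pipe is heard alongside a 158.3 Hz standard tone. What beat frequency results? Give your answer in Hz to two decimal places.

Open pipe: f_n = n·v/(2L) = 1·342.2/(2·1.105) = 154.8416 Hz.
f_beat = |154.8416 − 158.3| = 3.46 Hz.

3.46 Hz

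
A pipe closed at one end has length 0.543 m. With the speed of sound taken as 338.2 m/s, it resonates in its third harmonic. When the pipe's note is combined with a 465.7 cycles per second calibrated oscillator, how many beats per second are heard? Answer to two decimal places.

1.43 Hz

Closed pipe (odd harmonics): f_n = n·v/(4L) = 3·338.2/(4·0.543) = 467.1271 Hz.
f_beat = |467.1271 − 465.7| = 1.43 Hz.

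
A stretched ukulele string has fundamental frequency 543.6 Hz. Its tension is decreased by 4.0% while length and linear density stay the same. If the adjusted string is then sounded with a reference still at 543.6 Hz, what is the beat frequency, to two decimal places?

10.98 Hz

For a string, f ∝ √T, so the new frequency is 543.6·√0.960 = 532.6170 Hz.
f_beat = |532.6170 − 543.6| = 10.98 Hz.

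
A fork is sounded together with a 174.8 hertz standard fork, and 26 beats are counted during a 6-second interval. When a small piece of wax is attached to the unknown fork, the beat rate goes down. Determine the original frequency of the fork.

179.1333 Hz

Beat frequency = 26/6 = 4.3333 Hz.
|f − 174.8| = 4.3333, so the fork was at either 170.4667 Hz or 179.1333 Hz.
Loading a fork with wax lowers its frequency; the adjustment lowers the fork's frequency.
The beat rate fell, so the adjustment moved the fork toward 174.8 Hz — it must have started above the reference.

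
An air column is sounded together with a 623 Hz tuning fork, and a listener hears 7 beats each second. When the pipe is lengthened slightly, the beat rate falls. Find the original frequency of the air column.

|f − 623| = 7, so the air column was at either 616 Hz or 630 Hz.
A longer pipe has a lower fundamental; the adjustment lowers the air column's frequency.
The beat rate fell, so the adjustment moved the air column toward 623 Hz — it must have started above the reference.

630 Hz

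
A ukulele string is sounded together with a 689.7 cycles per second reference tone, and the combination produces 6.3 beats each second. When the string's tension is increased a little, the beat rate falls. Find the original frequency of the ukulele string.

683.4 Hz

|f − 689.7| = 6.3, so the ukulele string was at either 683.4 Hz or 696 Hz.
Higher tension means higher frequency; the adjustment raises the ukulele string's frequency.
The beat rate fell, so the adjustment moved the ukulele string toward 689.7 Hz — it must have started below the reference.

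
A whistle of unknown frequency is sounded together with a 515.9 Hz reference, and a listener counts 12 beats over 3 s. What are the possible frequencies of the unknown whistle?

Beat frequency = 12/3 = 4 Hz.
|f − 515.9| = 4, so f = 515.9 ± 4.

511.9 Hz or 519.9 Hz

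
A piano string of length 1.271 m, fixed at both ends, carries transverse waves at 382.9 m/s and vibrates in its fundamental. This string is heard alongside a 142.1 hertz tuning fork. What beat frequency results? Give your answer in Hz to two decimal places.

For a string fixed at both ends, f_n = n·v/(2L) = 1·382.9/(2·1.271) = 150.6294 Hz.
f_beat = |150.6294 − 142.1| = 8.53 Hz.

8.53 Hz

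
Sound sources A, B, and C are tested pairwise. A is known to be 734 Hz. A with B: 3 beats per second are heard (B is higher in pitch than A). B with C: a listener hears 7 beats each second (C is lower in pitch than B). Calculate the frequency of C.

B is above A, so f_B = 734 + 3 = 737 Hz.
C is below B, so f_C = 737 − 7 = 730 Hz.

730 Hz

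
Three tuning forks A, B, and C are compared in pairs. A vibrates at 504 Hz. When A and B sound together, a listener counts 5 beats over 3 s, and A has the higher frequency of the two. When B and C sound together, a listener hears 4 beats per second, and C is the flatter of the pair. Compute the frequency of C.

498.3333 Hz

A–B: Beat frequency = 5/3 = 1.6667 Hz.
B is below A, so f_B = 504 − 1.6667 = 502.3333 Hz.
C is below B, so f_C = 502.3333 − 4 = 498.3333 Hz.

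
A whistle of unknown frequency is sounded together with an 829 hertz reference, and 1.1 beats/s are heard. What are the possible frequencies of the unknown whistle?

|f − 829| = 1.1, so f = 829 ± 1.1.

827.9 Hz or 830.1 Hz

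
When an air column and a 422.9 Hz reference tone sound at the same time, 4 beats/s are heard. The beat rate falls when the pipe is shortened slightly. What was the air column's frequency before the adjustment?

418.9 Hz

|f − 422.9| = 4, so the air column was at either 418.9 Hz or 426.9 Hz.
A shorter pipe has a higher fundamental; the adjustment raises the air column's frequency.
The beat rate fell, so the adjustment moved the air column toward 422.9 Hz — it must have started below the reference.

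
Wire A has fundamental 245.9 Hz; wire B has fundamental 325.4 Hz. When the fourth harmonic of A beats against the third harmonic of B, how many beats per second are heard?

Fourth harmonic of the first: 4·245.9 = 983.6 Hz.
Third harmonic of the second: 3·325.4 = 976.2 Hz.
f_beat = |983.6 − 976.2| = 7.4 Hz.

7.4 Hz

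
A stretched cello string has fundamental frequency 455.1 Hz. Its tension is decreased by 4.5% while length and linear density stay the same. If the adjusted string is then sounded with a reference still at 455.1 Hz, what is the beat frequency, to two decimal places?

10.36 Hz

For a string, f ∝ √T, so the new frequency is 455.1·√0.955 = 444.7424 Hz.
f_beat = |444.7424 − 455.1| = 10.36 Hz.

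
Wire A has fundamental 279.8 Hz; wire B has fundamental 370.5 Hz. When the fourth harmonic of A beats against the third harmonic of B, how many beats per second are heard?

7.7 Hz

Fourth harmonic of the first: 4·279.8 = 1119.2 Hz.
Third harmonic of the second: 3·370.5 = 1111.5 Hz.
f_beat = |1119.2 − 1111.5| = 7.7 Hz.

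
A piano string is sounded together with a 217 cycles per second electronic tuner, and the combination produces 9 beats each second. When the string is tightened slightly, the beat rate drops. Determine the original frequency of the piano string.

|f − 217| = 9, so the piano string was at either 208 Hz or 226 Hz.
Increasing tension raises a string's frequency; the adjustment raises the piano string's frequency.
The beat rate fell, so the adjustment moved the piano string toward 217 Hz — it must have started below the reference.

208 Hz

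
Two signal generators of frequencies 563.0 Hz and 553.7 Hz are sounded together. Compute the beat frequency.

9.3 Hz

Beats arise from superposition of two nearby frequencies; the beat rate is |f₁ − f₂|.
|563.0 − 553.7| = 9.3 Hz.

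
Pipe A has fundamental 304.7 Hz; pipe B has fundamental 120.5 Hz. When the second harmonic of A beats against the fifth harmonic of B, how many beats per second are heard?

Second harmonic of the first: 2·304.7 = 609.4 Hz.
Fifth harmonic of the second: 5·120.5 = 602.5 Hz.
f_beat = |609.4 − 602.5| = 6.9 Hz.

6.9 Hz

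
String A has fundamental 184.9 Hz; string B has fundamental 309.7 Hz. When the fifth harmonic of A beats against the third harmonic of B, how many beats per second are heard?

Fifth harmonic of the first: 5·184.9 = 924.5 Hz.
Third harmonic of the second: 3·309.7 = 929.1 Hz.
f_beat = |924.5 − 929.1| = 4.6 Hz.

4.6 Hz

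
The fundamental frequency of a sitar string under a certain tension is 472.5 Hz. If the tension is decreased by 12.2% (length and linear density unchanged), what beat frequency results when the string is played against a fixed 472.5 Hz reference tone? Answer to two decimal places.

29.76 Hz

For a string, f ∝ √T, so the new frequency is 472.5·√0.878 = 442.7403 Hz.
f_beat = |442.7403 − 472.5| = 29.76 Hz.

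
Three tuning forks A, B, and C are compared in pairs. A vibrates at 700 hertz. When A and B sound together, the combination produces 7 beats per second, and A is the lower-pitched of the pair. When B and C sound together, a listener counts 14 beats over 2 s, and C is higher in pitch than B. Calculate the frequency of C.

714 Hz

B is above A, so f_B = 700 + 7 = 707 Hz.
B–C: Beat frequency = 14/2 = 7 Hz.
C is above B, so f_C = 707 + 7 = 714 Hz.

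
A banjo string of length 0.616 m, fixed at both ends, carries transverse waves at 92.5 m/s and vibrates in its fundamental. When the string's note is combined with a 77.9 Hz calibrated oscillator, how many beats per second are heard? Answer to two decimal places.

2.82 Hz

For a string fixed at both ends, f_n = n·v/(2L) = 1·92.5/(2·0.616) = 75.0812 Hz.
f_beat = |75.0812 − 77.9| = 2.82 Hz.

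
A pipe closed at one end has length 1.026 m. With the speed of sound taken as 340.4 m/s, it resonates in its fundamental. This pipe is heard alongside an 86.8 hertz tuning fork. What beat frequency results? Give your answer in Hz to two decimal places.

3.86 Hz

Closed pipe (odd harmonics): f_n = n·v/(4L) = 1·340.4/(4·1.026) = 82.9435 Hz.
f_beat = |82.9435 − 86.8| = 3.86 Hz.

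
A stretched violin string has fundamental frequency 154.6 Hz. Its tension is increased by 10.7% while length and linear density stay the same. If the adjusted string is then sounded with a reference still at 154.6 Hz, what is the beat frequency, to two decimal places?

For a string, f ∝ √T, so the new frequency is 154.6·√1.107 = 162.6609 Hz.
f_beat = |162.6609 − 154.6| = 8.06 Hz.

8.06 Hz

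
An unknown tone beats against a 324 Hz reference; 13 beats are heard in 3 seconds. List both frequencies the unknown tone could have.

Beat frequency = 13/3 = 4.3333 Hz.
|f − 324| = 4.3333, so f = 324 ± 4.3333.

319.6667 Hz or 328.3333 Hz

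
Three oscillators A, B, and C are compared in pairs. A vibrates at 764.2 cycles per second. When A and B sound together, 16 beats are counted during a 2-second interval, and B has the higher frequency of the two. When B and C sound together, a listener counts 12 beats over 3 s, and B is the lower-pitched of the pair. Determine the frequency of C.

776.2 Hz

A–B: Beat frequency = 16/2 = 8 Hz.
B is above A, so f_B = 764.2 + 8 = 772.2 Hz.
B–C: Beat frequency = 12/3 = 4 Hz.
C is above B, so f_C = 772.2 + 4 = 776.2 Hz.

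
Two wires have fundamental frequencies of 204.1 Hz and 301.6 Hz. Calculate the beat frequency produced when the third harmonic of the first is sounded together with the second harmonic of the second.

9.1 Hz

Third harmonic of the first: 3·204.1 = 612.3 Hz.
Second harmonic of the second: 2·301.6 = 603.2 Hz.
f_beat = |612.3 − 603.2| = 9.1 Hz.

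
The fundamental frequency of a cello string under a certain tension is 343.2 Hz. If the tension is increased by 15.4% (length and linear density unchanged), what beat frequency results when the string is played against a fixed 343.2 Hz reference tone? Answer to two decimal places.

For a string, f ∝ √T, so the new frequency is 343.2·√1.154 = 368.6805 Hz.
f_beat = |368.6805 − 343.2| = 25.48 Hz.

25.48 Hz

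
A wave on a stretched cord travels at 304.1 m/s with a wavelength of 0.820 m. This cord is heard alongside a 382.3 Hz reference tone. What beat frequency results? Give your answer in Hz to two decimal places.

11.45 Hz

Source frequency f = v/λ = 304.1/0.820 = 370.8537 Hz.
f_beat = |370.8537 − 382.3| = 11.45 Hz.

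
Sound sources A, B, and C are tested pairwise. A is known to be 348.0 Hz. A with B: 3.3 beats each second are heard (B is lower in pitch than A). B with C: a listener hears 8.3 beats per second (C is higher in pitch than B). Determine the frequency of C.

B is below A, so f_B = 348.0 − 3.3 = 344.7 Hz.
C is above B, so f_C = 344.7 + 8.3 = 353 Hz.

353 Hz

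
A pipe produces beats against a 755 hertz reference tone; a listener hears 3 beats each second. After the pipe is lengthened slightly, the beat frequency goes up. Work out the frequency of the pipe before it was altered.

|f − 755| = 3, so the pipe was at either 752 Hz or 758 Hz.
A longer pipe has a lower fundamental; the adjustment lowers the pipe's frequency.
The beat rate rose, so the adjustment moved the pipe further from 755 Hz — it was already below the reference.

752 Hz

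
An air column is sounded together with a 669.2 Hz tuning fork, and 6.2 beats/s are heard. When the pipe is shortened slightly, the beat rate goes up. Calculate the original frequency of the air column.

675.4 Hz

|f − 669.2| = 6.2, so the air column was at either 663 Hz or 675.4 Hz.
A shorter pipe has a higher fundamental; the adjustment raises the air column's frequency.
The beat rate rose, so the adjustment moved the air column further from 669.2 Hz — it was already above the reference.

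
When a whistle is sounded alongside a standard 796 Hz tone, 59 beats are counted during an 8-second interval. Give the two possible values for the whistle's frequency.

Beat frequency = 59/8 = 7.375 Hz.
|f − 796| = 7.375, so f = 796 ± 7.375.

788.625 Hz or 803.375 Hz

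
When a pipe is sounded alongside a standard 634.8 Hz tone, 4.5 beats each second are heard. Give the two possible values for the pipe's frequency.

|f − 634.8| = 4.5, so f = 634.8 ± 4.5.

630.3 Hz or 639.3 Hz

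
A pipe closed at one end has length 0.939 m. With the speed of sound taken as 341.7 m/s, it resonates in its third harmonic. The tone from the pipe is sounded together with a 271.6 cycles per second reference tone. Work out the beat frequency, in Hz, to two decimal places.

Closed pipe (odd harmonics): f_n = n·v/(4L) = 3·341.7/(4·0.939) = 272.9233 Hz.
f_beat = |272.9233 − 271.6| = 1.32 Hz.

1.32 Hz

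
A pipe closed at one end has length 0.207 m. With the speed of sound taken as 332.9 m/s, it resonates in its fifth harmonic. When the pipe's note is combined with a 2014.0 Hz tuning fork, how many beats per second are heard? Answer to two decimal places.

3.73 Hz

Closed pipe (odd harmonics): f_n = n·v/(4L) = 5·332.9/(4·0.207) = 2010.2657 Hz.
f_beat = |2010.2657 − 2014.0| = 3.73 Hz.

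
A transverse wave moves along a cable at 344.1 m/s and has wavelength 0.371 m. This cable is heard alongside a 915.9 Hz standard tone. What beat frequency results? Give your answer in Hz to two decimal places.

11.59 Hz

Source frequency f = v/λ = 344.1/0.371 = 927.4933 Hz.
f_beat = |927.4933 − 915.9| = 11.59 Hz.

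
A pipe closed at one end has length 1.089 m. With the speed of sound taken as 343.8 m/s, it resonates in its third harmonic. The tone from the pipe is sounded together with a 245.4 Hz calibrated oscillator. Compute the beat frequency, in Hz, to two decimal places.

Closed pipe (odd harmonics): f_n = n·v/(4L) = 3·343.8/(4·1.089) = 236.7769 Hz.
f_beat = |236.7769 − 245.4| = 8.62 Hz.

8.62 Hz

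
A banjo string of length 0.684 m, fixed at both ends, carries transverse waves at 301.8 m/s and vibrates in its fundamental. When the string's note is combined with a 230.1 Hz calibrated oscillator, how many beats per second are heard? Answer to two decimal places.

9.49 Hz

For a string fixed at both ends, f_n = n·v/(2L) = 1·301.8/(2·0.684) = 220.6140 Hz.
f_beat = |220.6140 − 230.1| = 9.49 Hz.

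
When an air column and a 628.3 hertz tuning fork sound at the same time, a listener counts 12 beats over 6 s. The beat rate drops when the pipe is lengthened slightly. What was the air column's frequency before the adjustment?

630.3 Hz

Beat frequency = 12/6 = 2 Hz.
|f − 628.3| = 2, so the air column was at either 626.3 Hz or 630.3 Hz.
A longer pipe has a lower fundamental; the adjustment lowers the air column's frequency.
The beat rate fell, so the adjustment moved the air column toward 628.3 Hz — it must have started above the reference.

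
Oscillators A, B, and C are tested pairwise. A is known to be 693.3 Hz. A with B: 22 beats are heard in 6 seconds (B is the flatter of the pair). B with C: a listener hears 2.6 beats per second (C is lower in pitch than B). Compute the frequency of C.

687.0333 Hz

A–B: Beat frequency = 22/6 = 3.6667 Hz.
B is below A, so f_B = 693.3 − 3.6667 = 689.6333 Hz.
C is below B, so f_C = 689.6333 − 2.6 = 687.0333 Hz.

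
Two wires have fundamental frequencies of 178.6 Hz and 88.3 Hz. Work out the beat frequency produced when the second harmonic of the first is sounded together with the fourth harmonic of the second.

4.0 Hz

Second harmonic of the first: 2·178.6 = 357.2 Hz.
Fourth harmonic of the second: 4·88.3 = 353.2 Hz.
f_beat = |357.2 − 353.2| = 4.0 Hz.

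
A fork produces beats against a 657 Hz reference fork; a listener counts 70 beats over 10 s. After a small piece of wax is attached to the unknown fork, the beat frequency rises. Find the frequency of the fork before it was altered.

Beat frequency = 70/10 = 7 Hz.
|f − 657| = 7, so the fork was at either 650 Hz or 664 Hz.
Loading a fork with wax lowers its frequency; the adjustment lowers the fork's frequency.
The beat rate rose, so the adjustment moved the fork further from 657 Hz — it was already below the reference.

650 Hz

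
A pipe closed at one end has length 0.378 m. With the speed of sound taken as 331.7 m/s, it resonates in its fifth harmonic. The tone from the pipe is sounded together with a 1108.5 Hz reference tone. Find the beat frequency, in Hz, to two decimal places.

11.61 Hz

Closed pipe (odd harmonics): f_n = n·v/(4L) = 5·331.7/(4·0.378) = 1096.8915 Hz.
f_beat = |1096.8915 − 1108.5| = 11.61 Hz.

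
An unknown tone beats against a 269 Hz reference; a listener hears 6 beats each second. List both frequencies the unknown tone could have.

|f − 269| = 6, so f = 269 ± 6.

263 Hz or 275 Hz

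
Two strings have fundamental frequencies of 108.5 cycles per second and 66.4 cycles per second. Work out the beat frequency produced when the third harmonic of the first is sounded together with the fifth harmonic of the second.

6.5 Hz

Third harmonic of the first: 3·108.5 = 325.5 Hz.
Fifth harmonic of the second: 5·66.4 = 332.0 Hz.
f_beat = |325.5 − 332.0| = 6.5 Hz.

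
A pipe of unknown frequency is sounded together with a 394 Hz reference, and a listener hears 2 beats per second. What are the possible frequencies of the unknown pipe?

392 Hz or 396 Hz

|f − 394| = 2, so f = 394 ± 2.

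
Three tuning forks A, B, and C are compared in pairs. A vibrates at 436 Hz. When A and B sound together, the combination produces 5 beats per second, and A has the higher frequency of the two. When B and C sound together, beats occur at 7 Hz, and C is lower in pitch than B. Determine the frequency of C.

424 Hz

B is below A, so f_B = 436 − 5 = 431 Hz.
C is below B, so f_C = 431 − 7 = 424 Hz.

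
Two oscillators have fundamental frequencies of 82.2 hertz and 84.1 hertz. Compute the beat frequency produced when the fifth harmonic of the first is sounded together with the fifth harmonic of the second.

Fifth harmonic of the first: 5·82.2 = 411.0 Hz.
Fifth harmonic of the second: 5·84.1 = 420.5 Hz.
f_beat = |411.0 − 420.5| = 9.5 Hz.

9.5 Hz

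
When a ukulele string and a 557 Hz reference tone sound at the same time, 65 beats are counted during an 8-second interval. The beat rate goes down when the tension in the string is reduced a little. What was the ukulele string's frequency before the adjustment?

565.125 Hz

Beat frequency = 65/8 = 8.125 Hz.
|f − 557| = 8.125, so the ukulele string was at either 548.875 Hz or 565.125 Hz.
Lower tension means lower frequency; the adjustment lowers the ukulele string's frequency.
The beat rate fell, so the adjustment moved the ukulele string toward 557 Hz — it must have started above the reference.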